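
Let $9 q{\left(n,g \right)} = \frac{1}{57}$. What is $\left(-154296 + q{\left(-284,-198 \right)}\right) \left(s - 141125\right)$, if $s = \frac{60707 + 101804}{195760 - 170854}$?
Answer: $\frac{278201767930204933}{12776778} \approx 2.1774 \cdot 10^{10}$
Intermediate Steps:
$q{\left(n,g \right)} = \frac{1}{513}$ ($q{\left(n,g \right)} = \frac{1}{9 \cdot 57} = \frac{1}{9} \cdot \frac{1}{57} = \frac{1}{513}$)
$s = \frac{162511}{24906} \approx 6.525$
$\left(-154296 + q{\left(-284,-198 \right)}\right) \left(s - 141125\right) = \left(-154296 + \frac{1}{513}\right) \left(\frac{162511}{24906} - 141125\right) = \left(- \frac{79153847}{513}\right) \left(- \frac{3514696739}{24906}\right) = \frac{278201767930204933}{12776778}$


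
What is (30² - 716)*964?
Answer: 177376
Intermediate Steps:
(30² - 716)*964 = (900 - 716)*964 = 184*964 = 177376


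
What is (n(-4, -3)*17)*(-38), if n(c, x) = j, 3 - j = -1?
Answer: -2584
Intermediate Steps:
j = 4 (j = 3 - 1*(-1) = 3 + 1 = 4)
n(c, x) = 4
(n(-4, -3)*17)*(-38) = (4*17)*(-38) = 68*(-38) = -2584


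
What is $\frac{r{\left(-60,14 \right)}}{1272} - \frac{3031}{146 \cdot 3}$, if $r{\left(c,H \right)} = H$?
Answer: $- \frac{106925}{15476} \approx -6.9091$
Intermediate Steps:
$\frac{r{\left(-60,14 \right)}}{1272} - \frac{3031}{146 \cdot 3} = \frac{14}{1272} - \frac{3031}{146 \cdot 3} = 14 \cdot \frac{1}{1272} - \frac{3031}{438} = \frac{7}{636} - \frac{3031}{438} = - \frac{106925}{15476}$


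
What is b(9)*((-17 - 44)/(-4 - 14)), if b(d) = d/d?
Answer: 61/18 ≈ 3.3889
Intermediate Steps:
b(d) = 1
b(9)*((-17 - 44)/(-4 - 14)) = 1*((-17 - 44)/(-4 - 14)) = 1*(-61/(-18)) = 1*(-61*(-1/18)) = 1*(61/18) = 61/18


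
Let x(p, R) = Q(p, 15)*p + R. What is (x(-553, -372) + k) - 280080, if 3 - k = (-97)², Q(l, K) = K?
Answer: -298153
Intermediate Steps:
k = -9406 (k = 3 - 1*(-97)² = 3 - 1*9409 = 3 - 9409 = -9406)
x(p, R) = R + 15*p (x(p, R) = 15*p + R = R + 15*p)
(x(-553, -372) + k) - 280080 = ((-372 + 15*(-553)) - 9406) - 280080 = ((-372 - 8295) - 9406) - 280080 = (-8667 - 9406) - 280080 = -18073 - 280080 = -298153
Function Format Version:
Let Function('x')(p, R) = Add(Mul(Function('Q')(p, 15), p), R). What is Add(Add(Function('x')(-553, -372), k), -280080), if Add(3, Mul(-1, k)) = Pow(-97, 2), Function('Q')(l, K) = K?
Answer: -298153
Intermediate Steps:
k = -9406 (k = Add(3, Mul(-1, Pow(-97, 2))) = Add(3, Mul(-1, 9409)) = Add(3, -9409) = -9406)
Function('x')(p, R) = Add(R, Mul(15, p)) (Function('x')(p, R) = Add(Mul(15, p), R) = Add(R, Mul(15, p)))
Add(Add(Function('x')(-553, -372), k), -280080) = Add(Add(Add(-372, Mul(15, -553)), -9406), -280080) = Add(Add(Add(-372, -8295), -9406), -280080) = Add(Add(-8667, -9406), -280080) = Add(-18073, -280080) = -298153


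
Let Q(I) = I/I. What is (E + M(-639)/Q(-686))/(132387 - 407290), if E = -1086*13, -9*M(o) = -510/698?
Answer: 14781461/287823441 ≈ 0.051356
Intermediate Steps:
Q(I) = 1
M(o) = 85/1047 (M(o) = -(-170)/(3*698) = -1/9*(-255/349) = 85/1047)
E = -14118
(E + M(-639)/Q(-686))/(132387 - 407290) = (-14118 + (85/1047)/1)/(132387 - 407290) = (-14118 + (85/1047)*1)/(-274903) = (-14118 + 85/1047)*(-1/274903) = -14781461/1047*(-1/274903) = 14781461/287823441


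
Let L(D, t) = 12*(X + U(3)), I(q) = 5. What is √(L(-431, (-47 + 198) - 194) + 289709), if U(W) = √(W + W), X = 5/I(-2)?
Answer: √(289721 + 12*√6) ≈ 538.29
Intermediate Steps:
X = 1 (X = 5/5 = 5*(⅕) = 1)
U(W) = √2*√W (U(W) = √(2*W) = √2*√W)
L(D, t) = 12 + 12*√6 (L(D, t) = 12*(1 + √2*√3) = 12*(1 + √6) = 12 + 12*√6)
√(L(-431, (-47 + 198) - 194) + 289709) = √((12 + 12*√6) + 289709) = √(289721 + 12*√6)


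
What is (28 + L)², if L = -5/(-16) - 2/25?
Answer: 127531849/160000 ≈ 797.07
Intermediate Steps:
L = 93/400 (L = -5*(-1/16) - 2*1/25 = 5/16 - 2/25 = 93/400 ≈ 0.23250)
(28 + L)² = (28 + 93/400)² = (11293/400)² = 127531849/160000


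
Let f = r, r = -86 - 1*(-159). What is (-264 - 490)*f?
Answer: -55042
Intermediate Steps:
r = 73 (r = -86 + 159 = 73)
f = 73
(-264 - 490)*f = (-264 - 490)*73 = -754*73 = -55042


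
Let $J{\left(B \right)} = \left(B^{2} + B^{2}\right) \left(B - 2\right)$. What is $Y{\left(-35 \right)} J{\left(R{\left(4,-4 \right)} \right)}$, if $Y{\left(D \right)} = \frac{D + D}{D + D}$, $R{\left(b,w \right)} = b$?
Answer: $64$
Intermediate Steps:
$J{\left(B \right)} = 2 B^{2} \left(-2 + B\right)$
$Y{\left(D \right)} = 1$ ($Y{\left(D \right)} = \frac{2 D}{2 D} = 2 D \frac{1}{2 D} = 1$)
$Y{\left(-35 \right)} J{\left(R{\left(4,-4 \right)} \right)} = 1 \cdot 2 \cdot 4^{2} \left(-2 + 4\right) = 1 \cdot 2 \cdot 16 \cdot 2 = 1 \cdot 64 = 64$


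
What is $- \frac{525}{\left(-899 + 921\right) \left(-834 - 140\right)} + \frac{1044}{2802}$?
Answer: $\frac{3973647}{10006876} \approx 0.39709$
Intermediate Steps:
$- \frac{525}{\left(-899 + 921\right) \left(-834 - 140\right)} + \frac{1044}{2802} = - \frac{525}{22 \left(-974\right)} + 1044 \cdot \frac{1}{2802} = - \frac{525}{-21428} + \frac{174}{467} = \left(-525\right) \left(- \frac{1}{21428}\right) + \frac{174}{467} = \frac{525}{21428} + \frac{174}{467} = \frac{3973647}{10006876}$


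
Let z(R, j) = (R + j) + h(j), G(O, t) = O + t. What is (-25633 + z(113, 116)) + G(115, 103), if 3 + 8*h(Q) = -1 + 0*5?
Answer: -50373/2 ≈ -25187.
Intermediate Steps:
h(Q) = -½ (h(Q) = -3/8 + (-1 + 0*5)/8 = -3/8 + (-1 + 0)/8 = -3/8 + (⅛)*(-1) = -3/8 - ⅛ = -½)
z(R, j) = -½ + R + j (z(R, j) = (R + j) - ½ = -½ + R + j)
(-25633 + z(113, 116)) + G(115, 103) = (-25633 + (-½ + 113 + 116)) + (115 + 103) = (-25633 + 457/2) + 218 = -50809/2 + 218 = -50373/2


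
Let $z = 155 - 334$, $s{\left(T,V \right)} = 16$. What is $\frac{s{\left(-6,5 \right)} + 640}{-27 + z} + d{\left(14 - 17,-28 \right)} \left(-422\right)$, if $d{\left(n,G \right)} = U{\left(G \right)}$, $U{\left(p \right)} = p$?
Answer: $\frac{1216720}{103} \approx 11813.0$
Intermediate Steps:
$d{\left(n,G \right)} = G$
$z = -179$ ($z = 155 - 334 = -179$)
$\frac{s{\left(-6,5 \right)} + 640}{-27 + z} + d{\left(14 - 17,-28 \right)} \left(-422\right) = \frac{16 + 640}{-27 - 179} - -11816 = \frac{656}{-206} + 11816 = 656 \left(- \frac{1}{206}\right) + 11816 = - \frac{328}{103} + 11816 = \frac{1216720}{103}$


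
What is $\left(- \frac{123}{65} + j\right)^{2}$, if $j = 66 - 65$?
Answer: $\frac{3364}{4225} \approx 0.79621$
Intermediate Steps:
$j = 1$
$\left(- \frac{123}{65} + j\right)^{2} = \left(- \frac{123}{65} + 1\right)^{2} = \left(- \frac{58}{65}\right)^{2} = \frac{3364}{4225}$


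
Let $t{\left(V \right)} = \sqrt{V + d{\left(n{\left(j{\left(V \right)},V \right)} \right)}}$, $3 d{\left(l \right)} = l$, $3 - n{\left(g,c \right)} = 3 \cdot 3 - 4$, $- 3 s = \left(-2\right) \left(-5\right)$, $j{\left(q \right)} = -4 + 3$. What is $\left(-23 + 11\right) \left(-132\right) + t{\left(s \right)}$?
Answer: $1584 + 2 i \approx 1584.0 + 2.0 i$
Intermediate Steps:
$j{\left(q \right)} = -1$
$s = - \frac{10}{3}$ ($s = - \frac{\left(-2\right) \left(-5\right)}{3} = \left(- \frac{1}{3}\right) 10 = - \frac{10}{3} \approx -3.3333$)
$n{\left(g,c \right)} = -2$ ($n{\left(g,c \right)} = 3 - \left(3 \cdot 3 - 4\right) = 3 - \left(9 - 4\right) = 3 - 5 = -2$)
$d{\left(l \right)} = \frac{l}{3}$
$t{\left(V \right)} = \sqrt{- \frac{2}{3} + V}$ ($t{\left(V \right)} = \sqrt{V + \frac{1}{3} \left(-2\right)} = \sqrt{V - \frac{2}{3}} = \sqrt{- \frac{2}{3} + V}$)
$\left(-23 + 11\right) \left(-132\right) + t{\left(s \right)} = \left(-23 + 11\right) \left(-132\right) + \frac{\sqrt{-6 + 9 \left(- \frac{10}{3}\right)}}{3} = \left(-12\right) \left(-132\right) + \frac{\sqrt{-6 - 30}}{3} = 1584 + \frac{\sqrt{-36}}{3} = 1584 + \frac{6 i}{3} = 1584 + 2 i$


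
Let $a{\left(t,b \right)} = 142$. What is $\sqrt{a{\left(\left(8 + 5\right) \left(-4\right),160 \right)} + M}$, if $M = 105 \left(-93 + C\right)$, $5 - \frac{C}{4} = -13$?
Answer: $i \sqrt{2063} \approx 45.42 i$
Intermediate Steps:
$C = 72$ ($C = 20 - -52 = 20 + 52 = 72$)
$M = -2205$ ($M = 105 \left(-93 + 72\right) = 105 \left(-21\right) = -2205$)
$\sqrt{a{\left(\left(8 + 5\right) \left(-4\right),160 \right)} + M} = \sqrt{142 - 2205} = \sqrt{-2063} = i \sqrt{2063}$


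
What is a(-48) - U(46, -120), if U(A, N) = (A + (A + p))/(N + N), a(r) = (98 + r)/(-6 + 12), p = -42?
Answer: 205/24 ≈ 8.5417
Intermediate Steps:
a(r) = 49/3 + r/6 (a(r) = (98 + r)/6 = (98 + r)*(⅙) = 49/3 + r/6)
U(A, N) = (-42 + 2*A)/(2*N) (U(A, N) = (A + (A - 42))/(N + N) = (A + (-42 + A))/((2*N)) = (-42 + 2*A)*(1/(2*N)) = (-42 + 2*A)/(2*N))
a(-48) - U(46, -120) = (49/3 + (⅙)*(-48)) - (-21 + 46)/(-120) = (49/3 - 8) - (-1)*25/120 = 25/3 - 1*(-5/24) = 25/3 + 5/24 = 205/24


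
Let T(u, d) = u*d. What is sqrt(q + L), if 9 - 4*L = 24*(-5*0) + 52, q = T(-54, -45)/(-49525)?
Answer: I*sqrt(4237943395)/19810 ≈ 3.2862*I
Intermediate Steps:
T(u, d) = d*u
q = -486/9905 (q = -45*(-54)/(-49525) = 2430*(-1/49525) = -486/9905 ≈ -0.049066)
L = -43/4 (L = 9/4 - (24*(-5*0) + 52)/4 = 9/4 - (24*0 + 52)/4 = 9/4 - (0 + 52)/4 = 9/4 - 1/4*52 = 9/4 - 13 = -43/4 ≈ -10.750)
sqrt(q + L) = sqrt(-486/9905 - 43/4) = sqrt(-427859/39620) = I*sqrt(4237943395)/19810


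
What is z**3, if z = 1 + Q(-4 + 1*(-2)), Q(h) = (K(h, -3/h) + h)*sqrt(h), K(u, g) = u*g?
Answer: -1457 + 4347*I*sqrt(6) ≈ -1457.0 + 10648.0*I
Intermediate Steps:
K(u, g) = g*u
Q(h) = sqrt(h)*(-3 + h) (Q(h) = ((-3/h)*h + h)*sqrt(h) = (-3 + h)*sqrt(h) = sqrt(h)*(-3 + h))
z = 1 - 9*I*sqrt(6) (z = 1 + sqrt(-4 + 1*(-2))*(-3 + (-4 + 1*(-2))) = 1 + sqrt(-4 - 2)*(-3 + (-4 - 2)) = 1 + sqrt(-6)*(-3 - 6) = 1 + (I*sqrt(6))*(-9) = 1 - 9*I*sqrt(6) ≈ 1.0 - 22.045*I)
z**3 = (1 - 9*I*sqrt(6))**3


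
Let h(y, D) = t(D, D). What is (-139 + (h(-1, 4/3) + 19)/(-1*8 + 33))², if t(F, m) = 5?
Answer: 11909401/625 ≈ 19055.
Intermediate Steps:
h(y, D) = 5
(-139 + (h(-1, 4/3) + 19)/(-1*8 + 33))² = (-139 + (5 + 19)/(-1*8 + 33))² = (-139 + 24/(-8 + 33))² = (-139 + 24/25)² = (-3451/25)² = 11909401/625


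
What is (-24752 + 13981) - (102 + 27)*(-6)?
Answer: -9997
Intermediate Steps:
(-24752 + 13981) - (102 + 27)*(-6) = -10771 - 129*(-6) = -10771 - 1*(-774) = -10771 + 774 = -9997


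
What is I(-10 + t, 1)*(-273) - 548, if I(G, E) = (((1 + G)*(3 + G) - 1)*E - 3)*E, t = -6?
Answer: -52691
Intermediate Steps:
I(G, E) = E*(-3 + E*(-1 + (1 + G)*(3 + G))) (I(G, E) = ((-1 + (1 + G)*(3 + G))*E - 3)*E = (E*(-1 + (1 + G)*(3 + G)) - 3)*E = (-3 + E*(-1 + (1 + G)*(3 + G)))*E = E*(-3 + E*(-1 + (1 + G)*(3 + G))))
I(-10 + t, 1)*(-273) - 548 = (1*(-3 + 2*1 + 1*(-10 - 6)² + 4*1*(-10 - 6)))*(-273) - 548 = (1*(-3 + 2 + 1*(-16)² + 4*1*(-16)))*(-273) - 548 = (1*(-3 + 2 + 1*256 - 64))*(-273) - 548 = (1*(-3 + 2 + 256 - 64))*(-273) - 548 = (1*191)*(-273) - 548 = 191*(-273) - 548 = -52143 - 548 = -52691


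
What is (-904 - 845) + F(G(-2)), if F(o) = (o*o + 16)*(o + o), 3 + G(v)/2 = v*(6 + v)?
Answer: -23749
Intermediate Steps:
G(v) = -6 + 2*v*(6 + v) (G(v) = -6 + 2*(v*(6 + v)) = -6 + 2*v*(6 + v))
F(o) = 2*o*(16 + o**2) (F(o) = (o**2 + 16)*(2*o) = (16 + o**2)*(2*o) = 2*o*(16 + o**2))
(-904 - 845) + F(G(-2)) = (-904 - 845) + 2*(-6 + 2*(-2)**2 + 12*(-2))*(16 + (-6 + 2*(-2)**2 + 12*(-2))**2) = -1749 + 2*(-6 + 2*4 - 24)*(16 + (-6 + 2*4 - 24)**2) = -1749 + 2*(-6 + 8 - 24)*(16 + (-6 + 8 - 24)**2) = -1749 + 2*(-22)*(16 + (-22)**2) = -1749 + 2*(-22)*(16 + 484) = -1749 + 2*(-22)*500 = -1749 - 22000 = -23749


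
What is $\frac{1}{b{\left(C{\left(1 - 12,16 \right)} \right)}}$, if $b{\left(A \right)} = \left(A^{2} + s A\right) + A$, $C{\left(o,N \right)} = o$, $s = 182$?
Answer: $- \frac{1}{1892} \approx -0.00052854$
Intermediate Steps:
$b{\left(A \right)} = A^{2} + 183 A$ ($b{\left(A \right)} = \left(A^{2} + 182 A\right) + A = A^{2} + 183 A$)
$\frac{1}{b{\left(C{\left(1 - 12,16 \right)} \right)}} = \frac{1}{\left(1 - 12\right) \left(183 + \left(1 - 12\right)\right)} = \frac{1}{\left(-11\right) \left(183 - 11\right)} = \frac{1}{\left(-11\right) 172} = \frac{1}{-1892} = - \frac{1}{1892}$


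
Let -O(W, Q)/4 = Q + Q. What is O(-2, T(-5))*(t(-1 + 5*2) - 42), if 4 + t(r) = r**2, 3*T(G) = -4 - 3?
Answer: 1960/3 ≈ 653.33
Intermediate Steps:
T(G) = -7/3 (T(G) = (-4 - 3)/3 = (1/3)*(-7) = -7/3)
O(W, Q) = -8*Q (O(W, Q) = -4*(Q + Q) = -8*Q)
t(r) = -4 + r**2
O(-2, T(-5))*(t(-1 + 5*2) - 42) = (-8*(-7/3))*((-4 + (-1 + 5*2)**2) - 42) = 56*((-4 + (-1 + 10)**2) - 42)/3 = 56*((-4 + 9**2) - 42)/3 = 56*((-4 + 81) - 42)/3 = 56*(77 - 42)/3 = (56/3)*35 = 1960/3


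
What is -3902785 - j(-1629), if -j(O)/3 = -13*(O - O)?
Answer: -3902785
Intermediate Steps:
j(O) = 0 (j(O) = -(-39)*(O - O) = -(-39)*0 = -3*0 = 0)
-3902785 - j(-1629) = -3902785 - 1*0 = -3902785 + 0 = -3902785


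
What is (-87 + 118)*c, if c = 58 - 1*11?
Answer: 1457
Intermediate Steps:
c = 47 (c = 58 - 11 = 47)
(-87 + 118)*c = (-87 + 118)*47 = 31*47 = 1457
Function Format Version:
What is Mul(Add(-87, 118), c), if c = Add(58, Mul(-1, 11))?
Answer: 1457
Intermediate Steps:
c = 47 (c = Add(58, -11) = 47)
Mul(Add(-87, 118), c) = Mul(Add(-87, 118), 47) = Mul(31, 47) = 1457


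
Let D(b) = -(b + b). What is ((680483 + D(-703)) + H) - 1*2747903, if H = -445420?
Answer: -2511434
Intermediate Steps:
D(b) = -2*b
((680483 + D(-703)) + H) - 1*2747903 = ((680483 - 2*(-703)) - 445420) - 1*2747903 = ((680483 + 1406) - 445420) - 2747903 = (681889 - 445420) - 2747903 = 236469 - 2747903 = -2511434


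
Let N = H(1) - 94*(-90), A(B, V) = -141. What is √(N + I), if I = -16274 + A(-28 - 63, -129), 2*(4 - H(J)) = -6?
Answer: 2*I*√1987 ≈ 89.152*I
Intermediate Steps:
H(J) = 7 (H(J) = 4 - ½*(-6) = 4 + 3 = 7)
N = 8467 (N = 7 - 94*(-90) = 7 + 8460 = 8467)
I = -16415 (I = -16274 - 141 = -16415)
√(N + I) = √(8467 - 16415) = √(-7948) = 2*I*√1987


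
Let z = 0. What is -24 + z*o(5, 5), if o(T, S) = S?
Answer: -24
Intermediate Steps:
-24 + z*o(5, 5) = -24 + 0*5 = -24 + 0 = -24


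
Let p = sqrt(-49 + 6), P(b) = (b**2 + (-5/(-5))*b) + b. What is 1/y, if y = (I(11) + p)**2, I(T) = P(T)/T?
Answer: (13 + I*sqrt(43))**(-2) ≈ 0.0028035 - 0.0037935*I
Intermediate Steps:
P(b) = b**2 + 2*b (P(b) = (b**2 + (-5*(-1/5))*b) + b = (b**2 + 1*b) + b = (b**2 + b) + b = (b + b**2) + b = b**2 + 2*b)
p = I*sqrt(43) (p = sqrt(-43) = I*sqrt(43) ≈ 6.5574*I)
I(T) = 2 + T (I(T) = (T*(2 + T))/T = 2 + T)
y = (13 + I*sqrt(43))**2 (y = ((2 + 11) + I*sqrt(43))**2 = (13 + I*sqrt(43))**2 ≈ 126.0 + 170.49*I)
1/y = 1/((13 + I*sqrt(43))**2) = (13 + I*sqrt(43))**(-2)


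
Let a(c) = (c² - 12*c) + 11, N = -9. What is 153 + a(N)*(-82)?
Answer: -16247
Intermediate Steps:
a(c) = 11 + c² - 12*c
153 + a(N)*(-82) = 153 + (11 + (-9)² - 12*(-9))*(-82) = 153 + (11 + 81 + 108)*(-82) = 153 + 200*(-82) = 153 - 16400 = -16247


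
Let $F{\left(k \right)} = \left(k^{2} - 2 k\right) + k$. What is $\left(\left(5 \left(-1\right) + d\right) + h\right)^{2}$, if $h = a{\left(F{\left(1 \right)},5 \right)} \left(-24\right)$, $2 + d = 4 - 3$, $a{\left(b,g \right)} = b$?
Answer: $36$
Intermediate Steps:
$F{\left(k \right)} = k^{2} - k$
$d = -1$ ($d = -2 + \left(4 - 3\right) = -2 + 1 = -1$)
$h = 0$ ($h = 1 \left(-1 + 1\right) \left(-24\right) = 1 \cdot 0 \left(-24\right) = 0 \left(-24\right) = 0$)
$\left(\left(5 \left(-1\right) + d\right) + h\right)^{2} = \left(\left(5 \left(-1\right) - 1\right) + 0\right)^{2} = \left(\left(-5 - 1\right) + 0\right)^{2} = \left(-6 + 0\right)^{2} = \left(-6\right)^{2} = 36$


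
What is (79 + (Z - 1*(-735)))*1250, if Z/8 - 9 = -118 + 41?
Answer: 337500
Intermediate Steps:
Z = -544 (Z = 72 + 8*(-118 + 41) = 72 + 8*(-77) = 72 - 616 = -544)
(79 + (Z - 1*(-735)))*1250 = (79 + (-544 - 1*(-735)))*1250 = (79 + (-544 + 735))*1250 = (79 + 191)*1250 = 270*1250 = 337500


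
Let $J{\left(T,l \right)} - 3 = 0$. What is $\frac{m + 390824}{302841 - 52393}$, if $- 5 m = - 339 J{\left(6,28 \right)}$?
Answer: $\frac{1955137}{1252240} \approx 1.5613$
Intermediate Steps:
$J{\left(T,l \right)} = 3$ ($J{\left(T,l \right)} = 3 + 0 = 3$)
$m = \frac{1017}{5}$ ($m = - \frac{\left(-339\right) 3}{5} = \left(- \frac{1}{5}\right) \left(-1017\right) = \frac{1017}{5} \approx 203.4$)
$\frac{m + 390824}{302841 - 52393} = \frac{\frac{1017}{5} + 390824}{302841 - 52393} = \frac{1955137}{5 \cdot 250448} = \frac{1955137}{5} \cdot \frac{1}{250448} = \frac{1955137}{1252240}$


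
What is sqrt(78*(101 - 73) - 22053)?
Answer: I*sqrt(19869) ≈ 140.96*I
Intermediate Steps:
sqrt(78*(101 - 73) - 22053) = sqrt(78*28 - 22053) = sqrt(2184 - 22053) = sqrt(-19869) = I*sqrt(19869)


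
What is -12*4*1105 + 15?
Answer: -53025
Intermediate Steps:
-12*4*1105 + 15 = -48*1105 + 15 = -53040 + 15 = -53025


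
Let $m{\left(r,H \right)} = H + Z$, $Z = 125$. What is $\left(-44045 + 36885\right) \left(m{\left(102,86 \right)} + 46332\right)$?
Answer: $-333247880$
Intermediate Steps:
$m{\left(r,H \right)} = 125 + H$ ($m{\left(r,H \right)} = H + 125 = 125 + H$)
$\left(-44045 + 36885\right) \left(m{\left(102,86 \right)} + 46332\right) = \left(-44045 + 36885\right) \left(\left(125 + 86\right) + 46332\right) = - 7160 \left(211 + 46332\right) = \left(-7160\right) 46543 = -333247880$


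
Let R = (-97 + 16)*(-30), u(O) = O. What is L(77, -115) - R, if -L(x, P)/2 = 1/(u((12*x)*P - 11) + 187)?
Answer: -128892059/53042 ≈ -2430.0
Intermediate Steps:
L(x, P) = -2/(176 + 12*P*x) (L(x, P) = -2/(((12*x)*P - 11) + 187) = -2/((12*P*x - 11) + 187) = -2/((-11 + 12*P*x) + 187) = -2/(176 + 12*P*x))
R = 2430 (R = -81*(-30) = 2430)
L(77, -115) - R = -1/(88 + 6*(-115)*77) - 1*2430 = -1/(88 - 53130) - 2430 = -1/(-53042) - 2430 = -1*(-1/53042) - 2430 = 1/53042 - 2430 = -128892059/53042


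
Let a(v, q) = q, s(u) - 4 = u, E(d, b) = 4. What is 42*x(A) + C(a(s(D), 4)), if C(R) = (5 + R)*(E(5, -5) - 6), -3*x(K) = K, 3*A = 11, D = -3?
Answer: -208/3 ≈ -69.333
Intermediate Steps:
s(u) = 4 + u
A = 11/3 (A = (1/3)*11 = 11/3 ≈ 3.6667)
x(K) = -K/3
C(R) = -10 - 2*R (C(R) = (5 + R)*(4 - 6) = (5 + R)*(-2) = -10 - 2*R)
42*x(A) + C(a(s(D), 4)) = 42*(-1/3*11/3) + (-10 - 2*4) = 42*(-11/9) + (-10 - 8) = -154/3 - 18 = -208/3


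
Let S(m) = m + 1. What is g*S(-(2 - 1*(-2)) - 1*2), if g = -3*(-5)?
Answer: -75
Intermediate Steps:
S(m) = 1 + m
g = 15
g*S(-(2 - 1*(-2)) - 1*2) = 15*(1 + (-(2 - 1*(-2)) - 1*2)) = 15*(1 + (-(2 + 2) - 2)) = 15*(1 + (-1*4 - 2)) = 15*(1 + (-4 - 2)) = 15*(1 - 6) = 15*(-5) = -75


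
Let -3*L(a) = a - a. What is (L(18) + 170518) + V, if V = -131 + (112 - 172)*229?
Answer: 156647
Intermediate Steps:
L(a) = 0 (L(a) = -(a - a)/3 = -⅓*0 = 0)
V = -13871 (V = -131 - 60*229 = -131 - 13740 = -13871)
(L(18) + 170518) + V = (0 + 170518) - 13871 = 170518 - 13871 = 156647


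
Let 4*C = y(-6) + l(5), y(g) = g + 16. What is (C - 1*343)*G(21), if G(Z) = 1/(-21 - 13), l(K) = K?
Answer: 1357/136 ≈ 9.9779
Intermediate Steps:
y(g) = 16 + g
G(Z) = -1/34 (G(Z) = 1/(-34) = -1/34)
C = 15/4 (C = ((16 - 6) + 5)/4 = (10 + 5)/4 = (¼)*15 = 15/4 ≈ 3.7500)
(C - 1*343)*G(21) = (15/4 - 1*343)*(-1/34) = (15/4 - 343)*(-1/34) = -1357/4*(-1/34) = 1357/136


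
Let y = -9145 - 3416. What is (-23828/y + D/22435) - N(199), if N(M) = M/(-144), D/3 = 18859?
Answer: 78464887751/13526689680 ≈ 5.8007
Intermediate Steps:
D = 56577 (D = 3*18859 = 56577)
y = -12561
N(M) = -M/144 (N(M) = M*(-1/144) = -M/144)
(-23828/y + D/22435) - N(199) = (-23828/(-12561) + 56577/22435) - (-1)*199/144 = (-23828*(-1/12561) + 56577*(1/22435)) - 1*(-199/144) = (23828/12561 + 56577/22435) + 199/144 = 1245244877/281806035 + 199/144 = 78464887751/13526689680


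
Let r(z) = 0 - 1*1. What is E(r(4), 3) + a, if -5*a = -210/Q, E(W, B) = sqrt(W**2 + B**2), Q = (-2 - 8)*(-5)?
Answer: 21/25 + sqrt(10) ≈ 4.0023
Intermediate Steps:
r(z) = -1 (r(z) = 0 - 1 = -1)
Q = 50 (Q = -10*(-5) = 50)
E(W, B) = sqrt(B**2 + W**2)
a = 21/25 (a = -(-42)/50 = -1/5*(-21/5) = 21/25 ≈ 0.84000)
E(r(4), 3) + a = sqrt(3**2 + (-1)**2) + 21/25 = sqrt(9 + 1) + 21/25 = sqrt(10) + 21/25 = 21/25 + sqrt(10)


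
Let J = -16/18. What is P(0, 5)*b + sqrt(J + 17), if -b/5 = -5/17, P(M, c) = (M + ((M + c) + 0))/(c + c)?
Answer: 25/34 + sqrt(145)/3 ≈ 4.7492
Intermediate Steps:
J = -8/9 (J = -16*1/18 = -8/9 ≈ -0.88889)
P(M, c) = (c + 2*M)/(2*c) (P(M, c) = (M + (M + c))/((2*c)) = (c + 2*M)*(1/(2*c)) = (c + 2*M)/(2*c))
b = 25/17 (b = -(-25)/17 = -5*(-5/17) = 25/17 ≈ 1.4706)
P(0, 5)*b + sqrt(J + 17) = ((0 + (1/2)*5)/5)*(25/17) + sqrt(-8/9 + 17) = ((0 + 5/2)/5)*(25/17) + sqrt(145/9) = ((1/5)*(5/2))*(25/17) + sqrt(145)/3 = (1/2)*(25/17) + sqrt(145)/3 = 25/34 + sqrt(145)/3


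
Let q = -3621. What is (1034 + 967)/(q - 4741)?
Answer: -2001/8362 ≈ -0.23930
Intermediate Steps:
(1034 + 967)/(q - 4741) = (1034 + 967)/(-3621 - 4741) = 2001/(-8362) = 2001*(-1/8362) = -2001/8362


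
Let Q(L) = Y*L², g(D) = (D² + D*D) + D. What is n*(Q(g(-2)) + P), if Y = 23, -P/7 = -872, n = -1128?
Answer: -7819296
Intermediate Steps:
P = 6104 (P = -7*(-872) = 6104)
g(D) = D + 2*D² (g(D) = (D² + D²) + D = 2*D² + D = D + 2*D²)
Q(L) = 23*L²
n*(Q(g(-2)) + P) = -1128*(23*(-2*(1 + 2*(-2)))² + 6104) = -1128*(23*(-2*(1 - 4))² + 6104) = -1128*(23*(-2*(-3))² + 6104) = -1128*(23*6² + 6104) = -1128*(23*36 + 6104) = -1128*(828 + 6104) = -1128*6932 = -7819296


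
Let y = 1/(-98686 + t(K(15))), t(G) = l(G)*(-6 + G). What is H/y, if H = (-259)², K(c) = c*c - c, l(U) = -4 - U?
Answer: -9548443702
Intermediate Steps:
K(c) = c² - c
t(G) = (-6 + G)*(-4 - G) (t(G) = (-4 - G)*(-6 + G) = (-6 + G)*(-4 - G))
H = 67081
y = -1/142342 (y = 1/(-98686 - (-6 + 15*(-1 + 15))*(4 + 15*(-1 + 15))) = 1/(-98686 - (-6 + 15*14)*(4 + 15*14)) = 1/(-98686 - (-6 + 210)*(4 + 210)) = 1/(-98686 - 1*204*214) = 1/(-98686 - 43656) = 1/(-142342) = -1/142342 ≈ -7.0253e-6)
H/y = 67081/(-1/142342) = 67081*(-142342) = -9548443702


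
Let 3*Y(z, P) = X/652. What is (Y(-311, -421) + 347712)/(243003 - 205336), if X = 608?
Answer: 170031320/18419163 ≈ 9.2312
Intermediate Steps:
Y(z, P) = 152/489 (Y(z, P) = (608/652)/3 = (608*(1/652))/3 = (⅓)*(152/163) = 152/489)
(Y(-311, -421) + 347712)/(243003 - 205336) = (152/489 + 347712)/(243003 - 205336) = (170031320/489)/37667 = (170031320/489)*(1/37667) = 170031320/18419163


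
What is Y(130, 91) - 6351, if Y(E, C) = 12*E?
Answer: -4791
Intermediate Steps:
Y(130, 91) - 6351 = 12*130 - 6351 = 1560 - 6351 = -4791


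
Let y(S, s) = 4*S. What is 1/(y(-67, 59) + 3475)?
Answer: 1/3207 ≈ 0.00031182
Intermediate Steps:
1/(y(-67, 59) + 3475) = 1/(4*(-67) + 3475) = 1/(-268 + 3475) = 1/3207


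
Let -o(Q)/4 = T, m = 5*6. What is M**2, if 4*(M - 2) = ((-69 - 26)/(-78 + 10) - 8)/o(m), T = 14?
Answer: 955613569/232013824 ≈ 4.1188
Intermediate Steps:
m = 30
o(Q) = -56 (o(Q) = -4*14 = -56)
M = 30913/15232 (M = 2 + (((-69 - 26)/(-78 + 10) - 8)/(-56))/4 = 2 + ((-95/(-68) - 8)*(-1/56))/4 = 2 + ((-95*(-1/68) - 8)*(-1/56))/4 = 2 + ((95/68 - 8)*(-1/56))/4 = 2 + (-449/68*(-1/56))/4 = 2 + (1/4)*(449/3808) = 2 + 449/15232 = 30913/15232 ≈ 2.0295)
M**2 = (30913/15232)**2 = 955613569/232013824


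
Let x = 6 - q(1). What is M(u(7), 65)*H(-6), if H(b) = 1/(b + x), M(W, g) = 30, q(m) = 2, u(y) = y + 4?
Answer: -15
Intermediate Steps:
u(y) = 4 + y
x = 4 (x = 6 - 1*2 = 6 - 2 = 4)
H(b) = 1/(4 + b) (H(b) = 1/(b + 4) = 1/(4 + b))
M(u(7), 65)*H(-6) = 30/(4 - 6) = 30/(-2) = 30*(-½) = -15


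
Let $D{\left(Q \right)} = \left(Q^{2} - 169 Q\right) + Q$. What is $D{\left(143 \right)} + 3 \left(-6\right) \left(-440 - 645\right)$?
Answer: $15955$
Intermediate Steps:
$D{\left(Q \right)} = Q^{2} - 168 Q$
$D{\left(143 \right)} + 3 \left(-6\right) \left(-440 - 645\right) = 143 \left(-168 + 143\right) + 3 \left(-6\right) \left(-440 - 645\right) = 143 \left(-25\right) - -19530 = -3575 + 19530 = 15955$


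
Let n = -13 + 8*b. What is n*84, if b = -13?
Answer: -9828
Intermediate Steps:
n = -117 (n = -13 + 8*(-13) = -13 - 104 = -117)
n*84 = -117*84 = -9828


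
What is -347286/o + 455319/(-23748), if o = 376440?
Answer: -623776501/31040615 ≈ -20.095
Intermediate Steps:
-347286/o + 455319/(-23748) = -347286/376440 + 455319/(-23748) = -347286*1/376440 + 455319*(-1/23748) = -57881/62740 - 151773/7916 = -623776501/31040615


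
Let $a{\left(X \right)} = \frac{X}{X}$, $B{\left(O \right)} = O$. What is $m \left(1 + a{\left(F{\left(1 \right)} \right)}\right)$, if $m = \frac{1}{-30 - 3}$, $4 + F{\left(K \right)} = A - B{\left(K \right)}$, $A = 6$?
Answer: $- \frac{2}{33} \approx -0.060606$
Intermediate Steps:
$F{\left(K \right)} = 2 - K$ ($F{\left(K \right)} = -4 - \left(-6 + K\right) = 2 - K$)
$a{\left(X \right)} = 1$
$m = - \frac{1}{33}$ ($m = \frac{1}{-33} = - \frac{1}{33} \approx -0.030303$)
$m \left(1 + a{\left(F{\left(1 \right)} \right)}\right) = - \frac{1 + 1}{33} = \left(- \frac{1}{33}\right) 2 = - \frac{2}{33}$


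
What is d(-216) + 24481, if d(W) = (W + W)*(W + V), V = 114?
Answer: 68545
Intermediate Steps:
d(W) = 2*W*(114 + W) (d(W) = (W + W)*(W + 114) = (2*W)*(114 + W) = 2*W*(114 + W))
d(-216) + 24481 = 2*(-216)*(114 - 216) + 24481 = 2*(-216)*(-102) + 24481 = 44064 + 24481 = 68545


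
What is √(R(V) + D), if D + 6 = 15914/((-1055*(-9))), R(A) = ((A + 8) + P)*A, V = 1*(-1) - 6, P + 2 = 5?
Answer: 554*I*√1055/3165 ≈ 5.6854*I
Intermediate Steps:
P = 3 (P = -2 + 5 = 3)
V = -7 (V = -1 - 6 = -7)
R(A) = A*(11 + A) (R(A) = ((A + 8) + 3)*A = ((8 + A) + 3)*A = (11 + A)*A = A*(11 + A))
D = -41056/9495 (D = -6 + 15914/((-1055*(-9))) = -6 + 15914/9495 = -41056/9495 ≈ -4.3240)
√(R(V) + D) = √(-7*(11 - 7) - 41056/9495) = √(-7*4 - 41056/9495) = √(-28 - 41056/9495) = √(-306916/9495) = 554*I*√1055/3165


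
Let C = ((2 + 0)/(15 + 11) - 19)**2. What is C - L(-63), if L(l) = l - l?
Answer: 60516/169 ≈ 358.08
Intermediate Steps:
L(l) = 0
C = 60516/169 (C = (2/26 - 19)**2 = (2*(1/26) - 19)**2 = (1/13 - 19)**2 = (-246/13)**2 = 60516/169 ≈ 358.08)
C - L(-63) = 60516/169 - 1*0 = 60516/169 + 0 = 60516/169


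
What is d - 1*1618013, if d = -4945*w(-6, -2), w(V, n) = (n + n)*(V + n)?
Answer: -1776253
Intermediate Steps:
w(V, n) = 2*n*(V + n) (w(V, n) = (2*n)*(V + n) = 2*n*(V + n))
d = -158240 (d = -9890*(-2)*(-6 - 2) = -9890*(-2)*(-8) = -4945*32 = -158240)
d - 1*1618013 = -158240 - 1*1618013 = -158240 - 1618013 = -1776253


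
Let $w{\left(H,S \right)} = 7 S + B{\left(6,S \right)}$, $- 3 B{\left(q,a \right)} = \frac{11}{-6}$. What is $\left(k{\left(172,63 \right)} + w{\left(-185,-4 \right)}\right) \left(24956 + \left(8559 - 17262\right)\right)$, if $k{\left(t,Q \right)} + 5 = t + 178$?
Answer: $\frac{92918401}{18} \approx 5.1621 \cdot 10^{6}$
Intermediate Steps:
$B{\left(q,a \right)} = \frac{11}{18}$ ($B{\left(q,a \right)} = - \frac{11 \frac{1}{-6}}{3} = - \frac{11 \left(- \frac{1}{6}\right)}{3} = \left(- \frac{1}{3}\right) \left(- \frac{11}{6}\right) = \frac{11}{18}$)
$k{\left(t,Q \right)} = 173 + t$ ($k{\left(t,Q \right)} = -5 + \left(t + 178\right) = -5 + \left(178 + t\right) = 173 + t$)
$w{\left(H,S \right)} = \frac{11}{18} + 7 S$ ($w{\left(H,S \right)} = 7 S + \frac{11}{18} = \frac{11}{18} + 7 S$)
$\left(k{\left(172,63 \right)} + w{\left(-185,-4 \right)}\right) \left(24956 + \left(8559 - 17262\right)\right) = \left(\left(173 + 172\right) + \left(\frac{11}{18} + 7 \left(-4\right)\right)\right) \left(24956 + \left(8559 - 17262\right)\right) = \left(345 + \left(\frac{11}{18} - 28\right)\right) \left(24956 - 8703\right) = \left(345 - \frac{493}{18}\right) 16253 = \frac{5717}{18} \cdot 16253 = \frac{92918401}{18}$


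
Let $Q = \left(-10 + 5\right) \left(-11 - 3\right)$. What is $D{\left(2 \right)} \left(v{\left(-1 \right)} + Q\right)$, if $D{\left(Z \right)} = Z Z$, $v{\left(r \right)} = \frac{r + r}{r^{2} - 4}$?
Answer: $\frac{848}{3} \approx 282.67$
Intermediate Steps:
$v{\left(r \right)} = \frac{2 r}{-4 + r^{2}}$
$D{\left(Z \right)} = Z^{2}$
$Q = 70$ ($Q = \left(-5\right) \left(-14\right) = 70$)
$D{\left(2 \right)} \left(v{\left(-1 \right)} + Q\right) = 2^{2} \left(2 \left(-1\right) \frac{1}{-4 + \left(-1\right)^{2}} + 70\right) = 4 \left(2 \left(-1\right) \frac{1}{-4 + 1} + 70\right) = 4 \left(2 \left(-1\right) \frac{1}{-3} + 70\right) = 4 \left(2 \left(-1\right) \left(- \frac{1}{3}\right) + 70\right) = 4 \left(\frac{2}{3} + 70\right) = 4 \cdot \frac{212}{3} = \frac{848}{3}$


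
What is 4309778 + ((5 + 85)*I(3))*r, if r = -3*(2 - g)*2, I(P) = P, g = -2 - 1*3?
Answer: 4298438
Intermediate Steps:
g = -5 (g = -2 - 3 = -5)
r = -42 (r = -3*(2 - 1*(-5))*2 = -3*(2 + 5)*2 = -3*7*2 = -21*2 = -42)
4309778 + ((5 + 85)*I(3))*r = 4309778 + ((5 + 85)*3)*(-42) = 4309778 + (90*3)*(-42) = 4309778 + 270*(-42) = 4309778 - 11340 = 4298438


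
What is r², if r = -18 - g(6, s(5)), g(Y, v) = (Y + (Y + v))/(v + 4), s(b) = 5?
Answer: 32041/81 ≈ 395.57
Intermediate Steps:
g(Y, v) = (v + 2*Y)/(4 + v)
r = -179/9 (r = -18 - (5 + 2*6)/(4 + 5) = -18 - (5 + 12)/9 = -18 - 17/9 = -179/9 ≈ -19.889)
r² = (-179/9)² = 32041/81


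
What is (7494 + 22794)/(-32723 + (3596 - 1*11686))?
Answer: -30288/40813 ≈ -0.74212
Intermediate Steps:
(7494 + 22794)/(-32723 + (3596 - 1*11686)) = 30288/(-32723 + (3596 - 11686)) = 30288/(-32723 - 8090) = 30288/(-40813) = 30288*(-1/40813) = -30288/40813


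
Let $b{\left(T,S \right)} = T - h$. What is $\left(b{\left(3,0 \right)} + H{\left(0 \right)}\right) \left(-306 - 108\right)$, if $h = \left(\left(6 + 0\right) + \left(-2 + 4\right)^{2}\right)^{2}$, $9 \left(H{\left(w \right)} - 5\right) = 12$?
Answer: $37536$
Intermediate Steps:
$H{\left(w \right)} = \frac{19}{3}$ ($H{\left(w \right)} = 5 + \frac{1}{9} \cdot 12 = 5 + \frac{4}{3} = \frac{19}{3}$)
$h = 100$ ($h = \left(6 + 2^{2}\right)^{2} = \left(6 + 4\right)^{2} = 10^{2} = 100$)
$b{\left(T,S \right)} = -100 + T$ ($b{\left(T,S \right)} = T - 100 = -100 + T$)
$\left(b{\left(3,0 \right)} + H{\left(0 \right)}\right) \left(-306 - 108\right) = \left(\left(-100 + 3\right) + \frac{19}{3}\right) \left(-306 - 108\right) = \left(-97 + \frac{19}{3}\right) \left(-414\right) = \left(- \frac{272}{3}\right) \left(-414\right) = 37536$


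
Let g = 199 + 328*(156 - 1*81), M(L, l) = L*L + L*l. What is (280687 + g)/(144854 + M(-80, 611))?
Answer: 152743/51187 ≈ 2.9840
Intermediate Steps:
M(L, l) = L² + L*l
g = 24799 (g = 199 + 328*(156 - 81) = 199 + 328*75 = 199 + 24600 = 24799)
(280687 + g)/(144854 + M(-80, 611)) = (280687 + 24799)/(144854 - 80*(-80 + 611)) = 305486/(144854 - 80*531) = 305486/(144854 - 42480) = 305486/102374 = 305486*(1/102374) = 152743/51187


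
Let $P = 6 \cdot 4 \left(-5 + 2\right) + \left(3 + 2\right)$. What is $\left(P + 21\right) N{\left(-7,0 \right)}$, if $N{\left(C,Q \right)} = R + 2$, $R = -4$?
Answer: $92$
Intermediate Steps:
$N{\left(C,Q \right)} = -2$ ($N{\left(C,Q \right)} = -4 + 2 = -2$)
$P = -67$ ($P = 6 \cdot 4 \left(-3\right) + 5 = 6 \left(-12\right) + 5 = -72 + 5 = -67$)
$\left(P + 21\right) N{\left(-7,0 \right)} = \left(-67 + 21\right) \left(-2\right) = \left(-46\right) \left(-2\right) = 92$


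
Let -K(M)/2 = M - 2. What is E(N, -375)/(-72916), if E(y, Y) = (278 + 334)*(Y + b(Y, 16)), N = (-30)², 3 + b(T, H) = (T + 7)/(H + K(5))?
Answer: 317322/91145 ≈ 3.4815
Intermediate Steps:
K(M) = 4 - 2*M (K(M) = -2*(M - 2) = -2*(-2 + M) = 4 - 2*M)
b(T, H) = -3 + (7 + T)/(-6 + H) (b(T, H) = -3 + (T + 7)/(H + (4 - 2*5)) = -3 + (7 + T)/(H + (4 - 10)) = -3 + (7 + T)/(H - 6) = -3 + (7 + T)/(-6 + H))
N = 900
E(y, Y) = -7038/5 + 3366*Y/5 (E(y, Y) = (278 + 334)*(Y + (25 + Y - 3*16)/(-6 + 16)) = 612*(Y + (25 + Y - 48)/10) = 612*(Y + (-23 + Y)/10) = 612*(Y + (-23/10 + Y/10)) = 612*(-23/10 + 11*Y/10) = -7038/5 + 3366*Y/5)
E(N, -375)/(-72916) = (-7038/5 + (3366/5)*(-375))/(-72916) = (-7038/5 - 252450)*(-1/72916) = -1269288/5*(-1/72916) = 317322/91145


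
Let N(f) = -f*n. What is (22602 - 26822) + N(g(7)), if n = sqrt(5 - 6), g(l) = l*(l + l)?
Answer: -4220 - 98*I ≈ -4220.0 - 98.0*I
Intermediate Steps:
g(l) = 2*l**2 (g(l) = l*(2*l) = 2*l**2)
n = I (n = sqrt(-1) = I ≈ 1.0*I)
N(f) = -I*f (N(f) = -f*I = -I*f)
(22602 - 26822) + N(g(7)) = (22602 - 26822) - I*2*7**2 = -4220 - I*2*49 = -4220 - 1*I*98 = -4220 - 98*I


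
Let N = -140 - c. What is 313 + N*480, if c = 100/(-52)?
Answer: -857531/13 ≈ -65964.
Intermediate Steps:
c = -25/13 (c = 100*(-1/52) = -25/13 ≈ -1.9231)
N = -1795/13 (N = -140 - 1*(-25/13) = -140 + 25/13 = -1795/13 ≈ -138.08)
313 + N*480 = 313 - 1795/13*480 = 313 - 861600/13 = -857531/13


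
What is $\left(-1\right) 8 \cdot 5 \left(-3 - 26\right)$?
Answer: $1160$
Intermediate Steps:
$\left(-1\right) 8 \cdot 5 \left(-3 - 26\right) = \left(-8\right) 5 \left(-3 - 26\right) = \left(-40\right) \left(-29\right) = 1160$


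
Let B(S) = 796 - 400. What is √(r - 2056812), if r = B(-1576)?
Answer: 4*I*√128526 ≈ 1434.0*I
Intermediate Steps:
B(S) = 396
r = 396
√(r - 2056812) = √(396 - 2056812) = √(-2056416) = 4*I*√128526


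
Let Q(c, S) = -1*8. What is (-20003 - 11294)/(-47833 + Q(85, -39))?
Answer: 31297/47841 ≈ 0.65419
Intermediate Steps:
Q(c, S) = -8
(-20003 - 11294)/(-47833 + Q(85, -39)) = (-20003 - 11294)/(-47833 - 8) = -31297/(-47841) = -31297*(-1/47841) = 31297/47841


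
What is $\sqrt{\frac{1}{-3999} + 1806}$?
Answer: $\frac{\sqrt{28881549807}}{3999} \approx 42.497$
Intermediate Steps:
$\sqrt{\frac{1}{-3999} + 1806} = \sqrt{- \frac{1}{3999} + 1806} = \sqrt{\frac{7222193}{3999}} = \frac{\sqrt{28881549807}}{3999}$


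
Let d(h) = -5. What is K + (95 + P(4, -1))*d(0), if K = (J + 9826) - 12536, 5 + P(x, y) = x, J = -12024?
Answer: -15204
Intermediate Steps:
P(x, y) = -5 + x
K = -14734 (K = (-12024 + 9826) - 12536 = -2198 - 12536 = -14734)
K + (95 + P(4, -1))*d(0) = -14734 + (95 + (-5 + 4))*(-5) = -14734 + (95 - 1)*(-5) = -14734 + 94*(-5) = -14734 - 470 = -15204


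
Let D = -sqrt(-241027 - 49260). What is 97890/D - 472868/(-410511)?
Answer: 472868/410511 + 97890*I*sqrt(290287)/290287 ≈ 1.1519 + 181.69*I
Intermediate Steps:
D = -I*sqrt(290287) (D = -sqrt(-290287) = -I*sqrt(290287) ≈ -538.78*I)
97890/D - 472868/(-410511) = 97890/((-I*sqrt(290287))) - 472868/(-410511) = 97890*(I*sqrt(290287)/290287) - 472868*(-1/410511) = 97890*I*sqrt(290287)/290287 + 472868/410511 = 472868/410511 + 97890*I*sqrt(290287)/290287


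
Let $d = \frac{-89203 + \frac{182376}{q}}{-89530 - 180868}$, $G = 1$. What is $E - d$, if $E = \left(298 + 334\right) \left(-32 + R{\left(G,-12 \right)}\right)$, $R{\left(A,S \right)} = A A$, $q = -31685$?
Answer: $- \frac{167858474442391}{8567560630} \approx -19592.0$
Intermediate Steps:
$R{\left(A,S \right)} = A^{2}$
$E = -19592$ ($E = \left(298 + 334\right) \left(-32 + 1^{2}\right) = 632 \left(-32 + 1\right) = 632 \left(-31\right) = -19592$)
$d = \frac{2826579431}{8567560630}$ ($d = \frac{-89203 + \frac{182376}{-31685}}{-89530 - 180868} = \frac{-89203 + 182376 \left(- \frac{1}{31685}\right)}{-270398} = \left(-89203 - \frac{182376}{31685}\right) \left(- \frac{1}{270398}\right) = \left(- \frac{2826579431}{31685}\right) \left(- \frac{1}{270398}\right) = \frac{2826579431}{8567560630} \approx 0.32992$)
$E - d = -19592 - \frac{2826579431}{8567560630} = - \frac{167858474442391}{8567560630}$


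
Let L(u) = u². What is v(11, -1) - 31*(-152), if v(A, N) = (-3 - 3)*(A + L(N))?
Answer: 4640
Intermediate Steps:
v(A, N) = -6*A - 6*N² (v(A, N) = (-3 - 3)*(A + N²) = -6*(A + N²) = -6*A - 6*N²)
v(11, -1) - 31*(-152) = (-6*11 - 6*(-1)²) - 31*(-152) = (-66 - 6*1) + 4712 = (-66 - 6) + 4712 = -72 + 4712 = 4640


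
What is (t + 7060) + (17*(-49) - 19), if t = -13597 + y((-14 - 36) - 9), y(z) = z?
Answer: -7448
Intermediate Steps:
t = -13656 (t = -13597 + ((-14 - 36) - 9) = -13597 + (-50 - 9) = -13597 - 59 = -13656)
(t + 7060) + (17*(-49) - 19) = (-13656 + 7060) + (17*(-49) - 19) = -6596 + (-833 - 19) = -6596 - 852 = -7448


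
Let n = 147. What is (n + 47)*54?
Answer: 10476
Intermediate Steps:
(n + 47)*54 = (147 + 47)*54 = 194*54 = 10476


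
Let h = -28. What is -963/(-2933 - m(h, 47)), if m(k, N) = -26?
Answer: 107/323 ≈ 0.33127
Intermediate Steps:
-963/(-2933 - m(h, 47)) = -963/(-2933 - 1*(-26)) = -963/(-2933 + 26) = -963/(-2907) = -963*(-1/2907) = 107/323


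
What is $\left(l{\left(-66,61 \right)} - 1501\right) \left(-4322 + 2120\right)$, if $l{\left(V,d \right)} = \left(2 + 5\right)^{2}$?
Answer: $3197304$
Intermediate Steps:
$l{\left(V,d \right)} = 49$ ($l{\left(V,d \right)} = 7^{2} = 49$)
$\left(l{\left(-66,61 \right)} - 1501\right) \left(-4322 + 2120\right) = \left(49 - 1501\right) \left(-4322 + 2120\right) = \left(-1452\right) \left(-2202\right) = 3197304$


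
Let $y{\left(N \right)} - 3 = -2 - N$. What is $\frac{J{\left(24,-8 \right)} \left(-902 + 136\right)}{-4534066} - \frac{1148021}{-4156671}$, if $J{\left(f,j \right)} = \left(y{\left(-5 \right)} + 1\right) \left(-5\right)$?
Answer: $\frac{2546881316938}{9423310327143} \approx 0.27027$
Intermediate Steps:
$y{\left(N \right)} = 1 - N$ ($y{\left(N \right)} = 3 - \left(2 + N\right) = 1 - N$)
$J{\left(f,j \right)} = -35$ ($J{\left(f,j \right)} = \left(\left(1 - -5\right) + 1\right) \left(-5\right) = \left(\left(1 + 5\right) + 1\right) \left(-5\right) = \left(6 + 1\right) \left(-5\right) = 7 \left(-5\right) = -35$)
$\frac{J{\left(24,-8 \right)} \left(-902 + 136\right)}{-4534066} - \frac{1148021}{-4156671} = \frac{\left(-35\right) \left(-902 + 136\right)}{-4534066} - \frac{1148021}{-4156671} = \left(-35\right) \left(-766\right) \left(- \frac{1}{4534066}\right) - - \frac{1148021}{4156671} = 26810 \left(- \frac{1}{4534066}\right) + \frac{1148021}{4156671} = - \frac{13405}{2267033} + \frac{1148021}{4156671} = \frac{2546881316938}{9423310327143}$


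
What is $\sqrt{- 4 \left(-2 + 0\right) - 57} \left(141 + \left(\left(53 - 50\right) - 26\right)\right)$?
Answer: $826 i \approx 826.0 i$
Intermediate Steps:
$\sqrt{- 4 \left(-2 + 0\right) - 57} \left(141 + \left(\left(53 - 50\right) - 26\right)\right) = \sqrt{\left(-4\right) \left(-2\right) - 57} \left(141 + \left(3 - 26\right)\right) = \sqrt{8 - 57} \left(141 - 23\right) = \sqrt{-49} \cdot 118 = 7 i 118 = 826 i$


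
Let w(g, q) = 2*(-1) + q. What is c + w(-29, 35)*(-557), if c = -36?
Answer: -18417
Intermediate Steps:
w(g, q) = -2 + q
c + w(-29, 35)*(-557) = -36 + (-2 + 35)*(-557) = -36 + 33*(-557) = -36 - 18381 = -18417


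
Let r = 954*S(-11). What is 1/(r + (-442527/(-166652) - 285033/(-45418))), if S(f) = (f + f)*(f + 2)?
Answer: 3784500268/714895624628457 ≈ 5.2938e-6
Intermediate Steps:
S(f) = 2*f*(2 + f) (S(f) = (2*f)*(2 + f) = 2*f*(2 + f))
r = 188892 (r = 954*(2*(-11)*(2 - 11)) = 954*(2*(-11)*(-9)) = 954*198 = 188892)
1/(r + (-442527/(-166652) - 285033/(-45418))) = 1/(188892 + (-442527/(-166652) - 285033/(-45418))) = 1/(188892 + (-442527*(-1/166652) - 285033*(-1/45418))) = 1/(188892 + (442527/166652 + 285033/45418)) = 1/(188892 + 33800005401/3784500268) = 1/(714895624628457/3784500268) = 3784500268/714895624628457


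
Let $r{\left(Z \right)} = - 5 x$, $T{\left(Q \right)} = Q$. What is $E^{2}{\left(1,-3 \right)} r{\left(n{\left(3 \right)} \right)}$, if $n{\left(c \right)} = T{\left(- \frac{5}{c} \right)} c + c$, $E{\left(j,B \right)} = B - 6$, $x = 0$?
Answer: $0$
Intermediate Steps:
$E{\left(j,B \right)} = -6 + B$ ($E{\left(j,B \right)} = B - 6 = -6 + B$)
$n{\left(c \right)} = -5 + c$ ($n{\left(c \right)} = - \frac{5}{c} c + c = -5 + c$)
$r{\left(Z \right)} = 0$ ($r{\left(Z \right)} = \left(-5\right) 0 = 0$)
$E^{2}{\left(1,-3 \right)} r{\left(n{\left(3 \right)} \right)} = \left(-6 - 3\right)^{2} \cdot 0 = \left(-9\right)^{2} \cdot 0 = 81 \cdot 0 = 0$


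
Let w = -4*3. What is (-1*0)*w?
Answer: 0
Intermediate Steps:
w = -12
(-1*0)*w = -1*0*(-12) = 0*(-12) = 0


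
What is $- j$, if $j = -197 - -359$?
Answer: $-162$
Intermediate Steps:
$j = 162$ ($j = -197 + 359 = 162$)
$- j = \left(-1\right) 162 = -162$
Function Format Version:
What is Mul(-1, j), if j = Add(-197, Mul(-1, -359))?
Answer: -162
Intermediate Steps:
j = 162 (j = Add(-197, 359) = 162)
Mul(-1, j) = Mul(-1, 162) = -162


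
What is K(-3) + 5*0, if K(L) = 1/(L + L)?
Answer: -⅙ ≈ -0.16667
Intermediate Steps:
K(L) = 1/(2*L)
K(-3) + 5*0 = (½)/(-3) + 5*0 = (½)*(-⅓) + 0 = -⅙ + 0 = -⅙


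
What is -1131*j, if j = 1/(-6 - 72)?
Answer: 29/2 ≈ 14.500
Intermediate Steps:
j = -1/78 (j = 1/(-78) = -1/78 ≈ -0.012821)
-1131*j = -1131*(-1/78) = 29/2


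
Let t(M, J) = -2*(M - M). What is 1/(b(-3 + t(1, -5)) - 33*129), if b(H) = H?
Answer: -1/4260 ≈ -0.00023474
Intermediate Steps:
t(M, J) = 0 (t(M, J) = -2*0 = 0)
1/(b(-3 + t(1, -5)) - 33*129) = 1/((-3 + 0) - 33*129) = 1/(-3 - 4257) = 1/(-4260) = -1/4260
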